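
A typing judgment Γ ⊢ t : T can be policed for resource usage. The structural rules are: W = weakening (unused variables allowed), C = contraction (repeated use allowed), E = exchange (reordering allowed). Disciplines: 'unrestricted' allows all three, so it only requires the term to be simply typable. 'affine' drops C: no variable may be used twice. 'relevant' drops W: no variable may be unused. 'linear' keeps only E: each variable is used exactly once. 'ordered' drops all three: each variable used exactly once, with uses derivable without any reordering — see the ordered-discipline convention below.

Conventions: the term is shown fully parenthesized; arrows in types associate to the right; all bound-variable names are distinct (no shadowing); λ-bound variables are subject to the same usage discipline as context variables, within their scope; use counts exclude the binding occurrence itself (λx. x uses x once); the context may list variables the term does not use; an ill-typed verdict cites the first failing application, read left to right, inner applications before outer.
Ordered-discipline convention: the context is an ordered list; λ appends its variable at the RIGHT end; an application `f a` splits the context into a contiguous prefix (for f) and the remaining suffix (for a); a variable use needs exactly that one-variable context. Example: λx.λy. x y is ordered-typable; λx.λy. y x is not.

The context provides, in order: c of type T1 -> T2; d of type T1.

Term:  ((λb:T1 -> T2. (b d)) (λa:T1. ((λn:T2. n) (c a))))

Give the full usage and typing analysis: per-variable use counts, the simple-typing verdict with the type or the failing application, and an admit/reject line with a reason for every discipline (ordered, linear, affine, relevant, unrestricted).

use counts: c: 1; d: 1; b [bound]: 1; a [bound]: 1; n [bound]: 1
use order (left to right): b, d, n, c, a
typing: the term checks, with type T2
ordered: ✗ — no contiguous prefix/suffix split fits b, d, n, c, a
linear: ✓ — each of c, d, b, a, n used exactly once
affine: ✓ — at most one use each (c, d, b, a, n)
relevant: ✓ — every one of c, d, b, a, n appears
unrestricted: ✓ — typability at T2 is all that's needed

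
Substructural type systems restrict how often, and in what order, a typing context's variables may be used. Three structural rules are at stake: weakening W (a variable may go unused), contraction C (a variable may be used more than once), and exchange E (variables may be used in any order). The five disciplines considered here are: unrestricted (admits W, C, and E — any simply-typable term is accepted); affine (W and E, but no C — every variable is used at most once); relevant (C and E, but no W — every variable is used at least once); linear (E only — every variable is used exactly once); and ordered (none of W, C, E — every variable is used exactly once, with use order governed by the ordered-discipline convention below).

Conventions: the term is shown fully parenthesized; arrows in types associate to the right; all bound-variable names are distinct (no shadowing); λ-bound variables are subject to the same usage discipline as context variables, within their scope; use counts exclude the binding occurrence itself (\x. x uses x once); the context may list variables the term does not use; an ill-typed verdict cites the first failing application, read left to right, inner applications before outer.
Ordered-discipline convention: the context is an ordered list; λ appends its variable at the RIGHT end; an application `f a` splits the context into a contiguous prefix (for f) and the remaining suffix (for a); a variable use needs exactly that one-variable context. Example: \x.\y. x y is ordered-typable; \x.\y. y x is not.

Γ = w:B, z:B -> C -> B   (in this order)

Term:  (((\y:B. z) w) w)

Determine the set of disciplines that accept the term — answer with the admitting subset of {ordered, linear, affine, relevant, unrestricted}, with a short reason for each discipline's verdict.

accepted by: unrestricted
variable uses: w=2, z=1, y [bound]=0
use order (left to right): z, w, w
typing: well-typed — term : C -> B
ordered: ✗ — needs contraction — w ×2; y never used (weakening)
linear: ✗ — needs contraction — w ×2; y never used (weakening)
affine: ✗ — needs contraction — w ×2
relevant: ✗ — y never used (weakening)
unrestricted: ✓ — well-typed at C -> B; no restrictions here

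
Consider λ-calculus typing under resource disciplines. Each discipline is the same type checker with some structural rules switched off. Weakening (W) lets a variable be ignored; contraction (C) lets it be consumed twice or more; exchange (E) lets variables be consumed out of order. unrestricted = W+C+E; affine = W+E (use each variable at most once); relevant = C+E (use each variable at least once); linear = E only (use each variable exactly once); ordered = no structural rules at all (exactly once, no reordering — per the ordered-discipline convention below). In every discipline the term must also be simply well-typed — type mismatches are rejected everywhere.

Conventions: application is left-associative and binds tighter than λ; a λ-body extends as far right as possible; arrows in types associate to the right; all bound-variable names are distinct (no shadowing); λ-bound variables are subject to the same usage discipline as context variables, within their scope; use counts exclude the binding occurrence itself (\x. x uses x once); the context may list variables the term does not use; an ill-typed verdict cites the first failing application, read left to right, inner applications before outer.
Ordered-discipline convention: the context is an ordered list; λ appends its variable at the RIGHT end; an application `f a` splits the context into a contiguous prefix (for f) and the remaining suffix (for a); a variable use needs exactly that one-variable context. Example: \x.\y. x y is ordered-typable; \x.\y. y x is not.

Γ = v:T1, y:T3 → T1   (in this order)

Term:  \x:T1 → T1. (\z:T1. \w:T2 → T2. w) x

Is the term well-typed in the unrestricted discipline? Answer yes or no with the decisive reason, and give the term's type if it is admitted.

no — not simply typable
use counts: v=0; y=0; x [bound]=1; z [bound]=0; w [bound]=1
uses in reading order: w, x
typing: ill-typed: a function awaiting T1 gets T1 → T1
summary: ordered ✗, linear ✗, affine ✗, relevant ✗, unrestricted ✗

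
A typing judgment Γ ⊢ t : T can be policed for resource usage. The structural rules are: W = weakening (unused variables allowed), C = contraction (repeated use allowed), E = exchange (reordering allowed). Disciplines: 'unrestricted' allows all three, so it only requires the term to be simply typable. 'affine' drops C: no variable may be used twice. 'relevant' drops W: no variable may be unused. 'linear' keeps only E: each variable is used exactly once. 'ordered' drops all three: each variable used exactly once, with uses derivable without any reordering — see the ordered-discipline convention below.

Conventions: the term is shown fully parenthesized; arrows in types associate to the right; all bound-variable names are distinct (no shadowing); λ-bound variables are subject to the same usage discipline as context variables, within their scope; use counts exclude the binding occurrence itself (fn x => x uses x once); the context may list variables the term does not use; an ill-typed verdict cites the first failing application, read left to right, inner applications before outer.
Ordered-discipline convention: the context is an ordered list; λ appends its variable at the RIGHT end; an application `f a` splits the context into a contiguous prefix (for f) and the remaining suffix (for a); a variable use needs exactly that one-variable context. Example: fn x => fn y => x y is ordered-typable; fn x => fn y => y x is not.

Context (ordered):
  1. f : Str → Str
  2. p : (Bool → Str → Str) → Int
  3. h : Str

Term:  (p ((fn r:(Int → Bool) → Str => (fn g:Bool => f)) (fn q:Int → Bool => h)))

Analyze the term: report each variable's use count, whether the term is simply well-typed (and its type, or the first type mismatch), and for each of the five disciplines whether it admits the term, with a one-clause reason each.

counts: f=1; p=1; h=1; r (bound)=0; g (bound)=0; q (bound)=0
left-to-right use order: p, f, h
typing: the term checks, with type Int
ordered ✗ (needs weakening: r, g, q unused)
linear ✗ (needs weakening: r, g, q unused)
affine ✓ (at most one use each (f, p, h, r, g, q))
relevant ✗ (needs weakening: r, g, q unused)
unrestricted ✓ (simply typable at Int; W, C, E all held)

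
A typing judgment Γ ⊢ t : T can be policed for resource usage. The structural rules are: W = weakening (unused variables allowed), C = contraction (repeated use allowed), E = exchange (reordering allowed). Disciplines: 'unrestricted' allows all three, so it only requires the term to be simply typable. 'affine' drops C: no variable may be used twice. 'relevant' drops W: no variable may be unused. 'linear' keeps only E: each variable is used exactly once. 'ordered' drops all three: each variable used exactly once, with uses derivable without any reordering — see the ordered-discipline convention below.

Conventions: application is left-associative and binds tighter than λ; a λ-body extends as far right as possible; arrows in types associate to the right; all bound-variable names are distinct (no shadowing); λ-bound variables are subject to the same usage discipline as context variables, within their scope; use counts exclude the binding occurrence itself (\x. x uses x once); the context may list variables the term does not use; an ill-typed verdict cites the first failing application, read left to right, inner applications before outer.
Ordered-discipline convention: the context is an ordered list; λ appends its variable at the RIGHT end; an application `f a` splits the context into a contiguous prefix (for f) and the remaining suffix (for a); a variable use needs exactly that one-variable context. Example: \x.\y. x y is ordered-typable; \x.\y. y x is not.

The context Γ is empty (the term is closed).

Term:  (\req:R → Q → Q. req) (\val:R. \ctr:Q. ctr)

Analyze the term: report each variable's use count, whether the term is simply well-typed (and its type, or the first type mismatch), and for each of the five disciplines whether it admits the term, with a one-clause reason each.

usage: req (bound) ×1; val (bound) ×0; ctr (bound) ×1
use order (left to right): req, ctr
typing: well-typed — term : R → Q → Q
ordered ✗ (unused: val — weakening required)
linear ✗ (unused: val — weakening required)
affine ✓ (req, val, ctr: no repeats, contraction unneeded)
relevant ✗ (unused: val — weakening required)
unrestricted ✓ (well-typed at R → Q → Q; no restrictions here)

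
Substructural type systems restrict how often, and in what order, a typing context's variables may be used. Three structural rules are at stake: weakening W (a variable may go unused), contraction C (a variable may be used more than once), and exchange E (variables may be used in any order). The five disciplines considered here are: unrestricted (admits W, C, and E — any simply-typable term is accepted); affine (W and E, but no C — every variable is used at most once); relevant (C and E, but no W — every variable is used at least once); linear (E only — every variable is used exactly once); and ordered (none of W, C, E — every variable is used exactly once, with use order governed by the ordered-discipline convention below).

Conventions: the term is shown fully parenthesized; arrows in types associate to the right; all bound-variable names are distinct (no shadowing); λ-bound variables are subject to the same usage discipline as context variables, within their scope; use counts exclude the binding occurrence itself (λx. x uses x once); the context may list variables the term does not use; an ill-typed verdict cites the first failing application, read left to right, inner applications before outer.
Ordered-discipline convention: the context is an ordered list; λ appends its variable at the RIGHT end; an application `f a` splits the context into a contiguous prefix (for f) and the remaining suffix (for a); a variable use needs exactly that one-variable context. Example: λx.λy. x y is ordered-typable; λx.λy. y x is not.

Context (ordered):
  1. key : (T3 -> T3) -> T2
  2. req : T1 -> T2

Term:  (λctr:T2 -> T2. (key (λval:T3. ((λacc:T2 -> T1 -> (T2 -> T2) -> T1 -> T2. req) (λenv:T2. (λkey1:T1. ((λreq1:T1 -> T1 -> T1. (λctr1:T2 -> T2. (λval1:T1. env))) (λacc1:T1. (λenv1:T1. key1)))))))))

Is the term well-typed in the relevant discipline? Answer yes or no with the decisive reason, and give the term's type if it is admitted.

no — the type mismatch rejects it
usage: key ×1; req ×1; ctr (bound) ×0; val (bound) ×0; acc (bound) ×0; env (bound) ×1; key1 (bound) ×1; req1 (bound) ×0; ctr1 (bound) ×0; val1 (bound) ×0; acc1 (bound) ×0; env1 (bound) ×0
order of uses: key, req, env, key1
typing: ill-typed: an application expects T3 -> T3 but receives T3 -> T1 -> T2
summary: ordered ✗ | linear ✗ | affine ✗ | relevant ✗ | unrestricted ✗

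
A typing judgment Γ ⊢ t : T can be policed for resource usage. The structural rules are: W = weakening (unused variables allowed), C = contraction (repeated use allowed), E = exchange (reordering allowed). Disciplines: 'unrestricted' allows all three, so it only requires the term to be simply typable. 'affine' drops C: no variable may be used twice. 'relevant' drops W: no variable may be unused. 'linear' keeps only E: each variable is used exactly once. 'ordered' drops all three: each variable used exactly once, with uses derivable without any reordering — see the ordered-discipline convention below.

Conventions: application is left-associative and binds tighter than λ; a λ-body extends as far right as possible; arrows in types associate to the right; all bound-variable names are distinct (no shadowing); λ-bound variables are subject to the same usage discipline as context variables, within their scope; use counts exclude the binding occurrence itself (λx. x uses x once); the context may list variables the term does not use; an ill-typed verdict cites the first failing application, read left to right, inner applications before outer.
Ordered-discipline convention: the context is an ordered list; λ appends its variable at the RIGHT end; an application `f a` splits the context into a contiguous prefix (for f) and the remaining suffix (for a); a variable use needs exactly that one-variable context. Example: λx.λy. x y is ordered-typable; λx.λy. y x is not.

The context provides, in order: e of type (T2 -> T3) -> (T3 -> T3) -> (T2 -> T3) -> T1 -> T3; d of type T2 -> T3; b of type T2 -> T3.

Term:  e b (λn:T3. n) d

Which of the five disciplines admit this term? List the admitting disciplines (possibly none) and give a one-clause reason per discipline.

admitted in: linear, affine, relevant, unrestricted
counts: e: 1×; d: 1×; b: 1×; n [bound]: 1×
use order (left to right): e, b, n, d
typing: well-typed — term : T1 -> T3
ordered: ✗ — needs exchange: uses follow e, b, n, d
linear: ✓ — each of e, d, b, n used exactly once
affine: ✓ — no duplicate uses among e, d, b, n
relevant: ✓ — e, d, b, n: all used, weakening unneeded
unrestricted: ✓ — type-checks (T1 -> T3) and nothing is barred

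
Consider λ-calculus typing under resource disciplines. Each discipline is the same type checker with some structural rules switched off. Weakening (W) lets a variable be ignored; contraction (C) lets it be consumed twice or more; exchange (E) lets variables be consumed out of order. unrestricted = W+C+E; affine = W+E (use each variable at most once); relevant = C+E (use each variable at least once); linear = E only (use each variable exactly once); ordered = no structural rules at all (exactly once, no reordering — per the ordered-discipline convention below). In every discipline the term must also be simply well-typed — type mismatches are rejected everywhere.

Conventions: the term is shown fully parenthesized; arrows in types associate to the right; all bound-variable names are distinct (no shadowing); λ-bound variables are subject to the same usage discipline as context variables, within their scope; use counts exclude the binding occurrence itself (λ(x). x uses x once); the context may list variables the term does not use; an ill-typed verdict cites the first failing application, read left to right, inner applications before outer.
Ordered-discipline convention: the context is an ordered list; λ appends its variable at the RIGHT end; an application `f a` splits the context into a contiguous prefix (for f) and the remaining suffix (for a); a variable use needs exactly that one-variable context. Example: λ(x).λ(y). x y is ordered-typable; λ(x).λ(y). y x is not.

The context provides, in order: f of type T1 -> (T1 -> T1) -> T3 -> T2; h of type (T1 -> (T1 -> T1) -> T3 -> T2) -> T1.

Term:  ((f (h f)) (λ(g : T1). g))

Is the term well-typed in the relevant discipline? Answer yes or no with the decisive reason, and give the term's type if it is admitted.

yes — none of f, h, g goes unused; term : T3 -> T2
use counts: f=2, h=1, g [bound]=1
use order (left to right): f, h, f, g
typing: well-typed at T3 -> T2
per-discipline verdicts: ordered ✗ | linear ✗ | affine ✗ | relevant ✓ | unrestricted ✓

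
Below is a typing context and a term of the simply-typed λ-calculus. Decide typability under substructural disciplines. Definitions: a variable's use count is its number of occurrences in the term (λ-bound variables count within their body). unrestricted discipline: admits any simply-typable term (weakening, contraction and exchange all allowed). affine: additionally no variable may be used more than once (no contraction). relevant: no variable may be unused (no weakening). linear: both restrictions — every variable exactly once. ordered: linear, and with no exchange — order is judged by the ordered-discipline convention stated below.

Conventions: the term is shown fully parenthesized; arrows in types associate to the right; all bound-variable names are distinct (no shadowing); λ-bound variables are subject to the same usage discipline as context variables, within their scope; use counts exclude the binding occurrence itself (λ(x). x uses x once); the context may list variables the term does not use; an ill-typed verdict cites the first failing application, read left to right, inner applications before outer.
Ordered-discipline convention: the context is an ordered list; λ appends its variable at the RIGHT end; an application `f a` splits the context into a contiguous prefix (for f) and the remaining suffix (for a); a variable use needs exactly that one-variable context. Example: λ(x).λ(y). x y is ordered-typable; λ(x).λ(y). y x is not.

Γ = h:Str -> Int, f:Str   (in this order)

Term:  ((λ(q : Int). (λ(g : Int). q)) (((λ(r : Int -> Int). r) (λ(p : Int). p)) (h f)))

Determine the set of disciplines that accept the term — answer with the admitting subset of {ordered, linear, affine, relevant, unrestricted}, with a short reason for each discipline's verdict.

admitted in: affine, unrestricted
variable uses: h: 1; f: 1; q [bound]: 1; g [bound]: 0; r [bound]: 1; p [bound]: 1
uses in reading order: q, r, p, h, f
typing: the term checks, with type Int -> Int
ordered ✗ (g never used (weakening))
linear ✗ (g never used (weakening))
affine ✓ (h, f, q, g, r, p: no repeats, contraction unneeded)
relevant ✗ (g never used (weakening))
unrestricted ✓ (simply typable at Int -> Int; W, C, E all held)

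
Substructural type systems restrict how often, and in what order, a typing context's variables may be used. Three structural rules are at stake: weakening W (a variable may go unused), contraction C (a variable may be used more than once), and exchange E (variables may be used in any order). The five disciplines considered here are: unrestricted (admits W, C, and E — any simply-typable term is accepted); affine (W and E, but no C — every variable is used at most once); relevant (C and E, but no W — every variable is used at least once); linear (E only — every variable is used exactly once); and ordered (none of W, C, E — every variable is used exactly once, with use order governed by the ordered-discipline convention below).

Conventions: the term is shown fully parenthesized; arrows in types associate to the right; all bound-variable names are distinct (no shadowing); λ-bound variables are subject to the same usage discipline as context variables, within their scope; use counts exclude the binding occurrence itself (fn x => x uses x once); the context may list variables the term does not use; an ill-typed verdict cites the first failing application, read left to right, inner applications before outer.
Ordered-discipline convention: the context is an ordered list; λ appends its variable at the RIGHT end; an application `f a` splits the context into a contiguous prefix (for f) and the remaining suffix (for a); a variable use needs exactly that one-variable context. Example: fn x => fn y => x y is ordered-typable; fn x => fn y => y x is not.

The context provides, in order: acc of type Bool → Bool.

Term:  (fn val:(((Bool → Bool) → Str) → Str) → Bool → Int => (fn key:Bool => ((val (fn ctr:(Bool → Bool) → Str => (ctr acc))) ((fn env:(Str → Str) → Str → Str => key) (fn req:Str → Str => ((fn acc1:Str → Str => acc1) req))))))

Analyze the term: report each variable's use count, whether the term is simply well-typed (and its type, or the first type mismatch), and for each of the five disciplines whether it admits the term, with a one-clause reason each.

counts: acc: 1×; val [bound]: 1×; key [bound]: 1×; ctr [bound]: 1×; env [bound]: 0×; req [bound]: 1×; acc1 [bound]: 1×
use order (left to right): val, ctr, acc, key, acc1, req
typing: ✓ — ((((Bool → Bool) → Str) → Str) → Bool → Int) → Bool → Int
ordered ✗ (unused: env — weakening required)
linear ✗ (unused: env — weakening required)
affine ✓ (acc, val, key, ctr, env, req, acc1: no repeats, contraction unneeded)
relevant ✗ (unused: env — weakening required)
unrestricted ✓ (simply typable at ((((Bool → Bool) → Str) → Str) → Bool → Int) → Bool → Int; W, C, E all held)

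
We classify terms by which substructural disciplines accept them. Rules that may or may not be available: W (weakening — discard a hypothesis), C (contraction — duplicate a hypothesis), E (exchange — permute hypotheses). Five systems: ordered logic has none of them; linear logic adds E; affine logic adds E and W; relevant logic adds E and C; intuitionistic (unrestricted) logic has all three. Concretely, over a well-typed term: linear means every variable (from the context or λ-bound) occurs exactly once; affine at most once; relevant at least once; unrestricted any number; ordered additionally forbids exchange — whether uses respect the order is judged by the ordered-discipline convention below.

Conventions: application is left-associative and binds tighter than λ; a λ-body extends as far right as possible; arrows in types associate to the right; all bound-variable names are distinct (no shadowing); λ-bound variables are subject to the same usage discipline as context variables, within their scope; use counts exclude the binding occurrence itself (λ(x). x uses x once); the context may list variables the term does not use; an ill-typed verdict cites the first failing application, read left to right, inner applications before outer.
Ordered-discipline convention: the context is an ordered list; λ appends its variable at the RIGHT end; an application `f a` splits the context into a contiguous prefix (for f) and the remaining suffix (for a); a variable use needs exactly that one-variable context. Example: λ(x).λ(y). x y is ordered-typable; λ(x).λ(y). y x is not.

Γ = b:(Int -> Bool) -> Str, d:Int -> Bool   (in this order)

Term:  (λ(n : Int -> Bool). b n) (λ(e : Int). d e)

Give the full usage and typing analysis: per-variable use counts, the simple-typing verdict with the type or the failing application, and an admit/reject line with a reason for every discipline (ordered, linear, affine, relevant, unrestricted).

use counts: b ×1, d ×1, n (bound) ×1, e (bound) ×1
use order (left to right): b, n, d, e
typing: well-typed at Str
ordered: ✓, b, d, n, e: once each, no exchange needed
linear: ✓, each of b, d, n, e used exactly once
affine: ✓, no duplicate uses among b, d, n, e
relevant: ✓, none of b, d, n, e goes unused
unrestricted: ✓, well-typed at Str; no restrictions here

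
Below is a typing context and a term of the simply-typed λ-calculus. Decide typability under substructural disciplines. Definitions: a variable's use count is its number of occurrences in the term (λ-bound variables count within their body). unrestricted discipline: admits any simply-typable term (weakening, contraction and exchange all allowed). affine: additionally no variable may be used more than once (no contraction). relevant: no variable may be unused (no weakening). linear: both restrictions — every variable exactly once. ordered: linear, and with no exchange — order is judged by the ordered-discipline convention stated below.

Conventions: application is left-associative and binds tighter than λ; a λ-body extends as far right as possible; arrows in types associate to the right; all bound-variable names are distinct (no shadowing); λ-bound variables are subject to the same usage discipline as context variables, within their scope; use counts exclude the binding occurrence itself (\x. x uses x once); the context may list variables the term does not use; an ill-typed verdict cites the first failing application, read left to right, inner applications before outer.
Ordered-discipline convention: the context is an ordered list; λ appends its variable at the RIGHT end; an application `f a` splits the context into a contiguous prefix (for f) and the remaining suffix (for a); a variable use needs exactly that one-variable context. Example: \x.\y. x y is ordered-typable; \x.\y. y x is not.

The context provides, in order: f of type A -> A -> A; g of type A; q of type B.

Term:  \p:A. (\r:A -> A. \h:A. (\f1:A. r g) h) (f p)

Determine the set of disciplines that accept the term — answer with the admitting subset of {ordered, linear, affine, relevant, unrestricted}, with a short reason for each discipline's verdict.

admitting disciplines: affine, unrestricted
counts: f: 1×, g: 1×, q: 0×, p (λ-bound): 1×, r (λ-bound): 1×, h (λ-bound): 1×, f1 (λ-bound): 0×
order of uses: r, g, h, f, p
typing: well-typed — term : A -> A -> A
ordered ✗ (q, f1 left unused)
linear ✗ (q, f1 left unused)
affine ✓ (none of f, g, q, p, r, h, f1 used more than once)
relevant ✗ (q, f1 left unused)
unrestricted ✓ (well-typed at A -> A -> A; no restrictions here)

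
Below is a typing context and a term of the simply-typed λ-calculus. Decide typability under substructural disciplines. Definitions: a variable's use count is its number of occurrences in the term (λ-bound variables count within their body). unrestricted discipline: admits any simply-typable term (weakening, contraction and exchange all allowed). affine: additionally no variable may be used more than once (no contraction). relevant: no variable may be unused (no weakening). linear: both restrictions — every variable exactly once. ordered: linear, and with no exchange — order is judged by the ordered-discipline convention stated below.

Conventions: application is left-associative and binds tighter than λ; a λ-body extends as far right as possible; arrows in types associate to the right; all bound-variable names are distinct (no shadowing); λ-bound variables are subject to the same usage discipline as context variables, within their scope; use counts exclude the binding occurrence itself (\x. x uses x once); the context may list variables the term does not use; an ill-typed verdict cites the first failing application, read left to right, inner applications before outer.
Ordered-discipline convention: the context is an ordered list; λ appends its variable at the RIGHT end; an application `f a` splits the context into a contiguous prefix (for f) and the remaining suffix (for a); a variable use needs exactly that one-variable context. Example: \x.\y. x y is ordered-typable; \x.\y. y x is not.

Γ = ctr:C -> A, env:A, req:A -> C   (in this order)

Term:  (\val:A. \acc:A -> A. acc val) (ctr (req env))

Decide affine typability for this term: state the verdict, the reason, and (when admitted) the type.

yes — ctr, env, req, val, acc: no repeats, contraction unneeded; term : (A -> A) -> A
use counts: ctr: 1; env: 1; req: 1; val (bound): 1; acc (bound): 1
order of uses: acc, val, ctr, req, env
typing: well-typed at (A -> A) -> A
summary: ordered ✗, linear ✓, affine ✓, relevant ✓, unrestricted ✓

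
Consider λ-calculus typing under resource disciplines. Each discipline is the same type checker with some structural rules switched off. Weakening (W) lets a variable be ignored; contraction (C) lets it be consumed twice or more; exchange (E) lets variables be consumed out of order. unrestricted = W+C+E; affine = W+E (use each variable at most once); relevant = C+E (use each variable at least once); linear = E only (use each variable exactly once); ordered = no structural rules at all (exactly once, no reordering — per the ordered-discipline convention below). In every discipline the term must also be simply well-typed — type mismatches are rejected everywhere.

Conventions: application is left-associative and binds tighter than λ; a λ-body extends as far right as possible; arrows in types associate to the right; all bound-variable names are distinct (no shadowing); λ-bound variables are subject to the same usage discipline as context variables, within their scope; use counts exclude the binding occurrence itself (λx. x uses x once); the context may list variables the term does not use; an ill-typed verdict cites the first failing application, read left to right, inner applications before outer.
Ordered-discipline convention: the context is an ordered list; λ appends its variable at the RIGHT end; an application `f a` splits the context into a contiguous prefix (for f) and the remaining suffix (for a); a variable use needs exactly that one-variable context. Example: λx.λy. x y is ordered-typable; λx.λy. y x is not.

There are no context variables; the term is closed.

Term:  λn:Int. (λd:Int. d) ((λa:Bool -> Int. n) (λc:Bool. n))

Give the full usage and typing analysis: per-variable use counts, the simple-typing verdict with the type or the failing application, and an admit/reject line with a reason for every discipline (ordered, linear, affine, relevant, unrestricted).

usage: n [bound] ×2; d [bound] ×1; a [bound] ×0; c [bound] ×0
use order (left to right): d, n, n
typing: well-typed at Int -> Int
ordered: ✗ — repeated use of n ×2; unused: a, c — weakening required
linear: ✗ — repeated use of n ×2; unused: a, c — weakening required
affine: ✗ — repeated use of n ×2
relevant: ✗ — unused: a, c — weakening required
unrestricted: ✓ — typability at Int -> Int is all that's needed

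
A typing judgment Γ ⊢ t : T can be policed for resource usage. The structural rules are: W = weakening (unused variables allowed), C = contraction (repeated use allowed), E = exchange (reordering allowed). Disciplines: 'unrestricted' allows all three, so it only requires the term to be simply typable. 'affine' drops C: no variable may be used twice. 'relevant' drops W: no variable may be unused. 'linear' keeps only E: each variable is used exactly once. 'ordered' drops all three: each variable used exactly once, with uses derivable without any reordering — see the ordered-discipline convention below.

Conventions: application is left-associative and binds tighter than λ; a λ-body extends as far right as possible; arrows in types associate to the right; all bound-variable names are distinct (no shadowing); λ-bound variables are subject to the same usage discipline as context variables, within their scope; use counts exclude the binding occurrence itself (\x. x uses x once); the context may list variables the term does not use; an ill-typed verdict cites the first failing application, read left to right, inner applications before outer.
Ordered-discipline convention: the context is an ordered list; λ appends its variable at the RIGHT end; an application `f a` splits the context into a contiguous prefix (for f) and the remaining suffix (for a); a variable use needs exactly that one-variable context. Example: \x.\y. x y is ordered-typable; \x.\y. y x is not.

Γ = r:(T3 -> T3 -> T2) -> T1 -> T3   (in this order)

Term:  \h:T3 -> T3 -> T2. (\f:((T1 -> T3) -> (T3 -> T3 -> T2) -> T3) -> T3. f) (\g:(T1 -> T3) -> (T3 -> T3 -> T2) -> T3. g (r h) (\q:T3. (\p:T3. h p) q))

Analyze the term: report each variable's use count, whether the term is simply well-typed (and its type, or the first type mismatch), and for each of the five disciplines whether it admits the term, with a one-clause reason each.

counts: r: 1, h (λ-bound): 2, f (λ-bound): 1, g (λ-bound): 1, q (λ-bound): 1, p (λ-bound): 1
uses in reading order: f, g, r, h, h, p, q
typing: well-typed at (T3 -> T3 -> T2) -> ((T1 -> T3) -> (T3 -> T3 -> T2) -> T3) -> T3
ordered: ✗, repeated use of h ×2
linear: ✗, repeated use of h ×2
affine: ✗, repeated use of h ×2
relevant: ✓, at least one use each (r, h, f, g, q, p)
unrestricted: ✓, type-checks ((T3 -> T3 -> T2) -> ((T1 -> T3) -> (T3 -> T3 -> T2) -> T3) -> T3) and nothing is barred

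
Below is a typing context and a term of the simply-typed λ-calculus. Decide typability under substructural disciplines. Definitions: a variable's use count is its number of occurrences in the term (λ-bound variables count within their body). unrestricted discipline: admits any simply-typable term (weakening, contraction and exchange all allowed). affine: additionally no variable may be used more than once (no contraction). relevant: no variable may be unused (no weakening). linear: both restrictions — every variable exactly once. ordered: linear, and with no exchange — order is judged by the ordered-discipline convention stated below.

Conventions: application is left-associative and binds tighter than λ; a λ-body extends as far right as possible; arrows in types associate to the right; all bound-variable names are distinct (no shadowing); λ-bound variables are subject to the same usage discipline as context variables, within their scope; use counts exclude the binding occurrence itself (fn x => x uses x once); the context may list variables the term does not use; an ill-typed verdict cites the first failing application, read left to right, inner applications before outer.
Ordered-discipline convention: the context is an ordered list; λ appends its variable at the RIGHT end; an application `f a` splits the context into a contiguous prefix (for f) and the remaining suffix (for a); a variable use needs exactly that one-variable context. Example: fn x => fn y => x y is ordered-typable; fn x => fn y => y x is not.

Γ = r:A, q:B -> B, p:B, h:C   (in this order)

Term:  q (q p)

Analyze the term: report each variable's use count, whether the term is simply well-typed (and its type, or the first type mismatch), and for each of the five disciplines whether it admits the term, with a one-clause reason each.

use counts: r=0, q=2, p=1, h=0
use order (left to right): q, q, p
typing: the term checks, with type B
ordered: ✗ — needs contraction — q ×2; r, h left unused
linear: ✗ — needs contraction — q ×2; r, h left unused
affine: ✗ — needs contraction — q ×2
relevant: ✗ — r, h left unused
unrestricted: ✓ — well-typed at B; no restrictions here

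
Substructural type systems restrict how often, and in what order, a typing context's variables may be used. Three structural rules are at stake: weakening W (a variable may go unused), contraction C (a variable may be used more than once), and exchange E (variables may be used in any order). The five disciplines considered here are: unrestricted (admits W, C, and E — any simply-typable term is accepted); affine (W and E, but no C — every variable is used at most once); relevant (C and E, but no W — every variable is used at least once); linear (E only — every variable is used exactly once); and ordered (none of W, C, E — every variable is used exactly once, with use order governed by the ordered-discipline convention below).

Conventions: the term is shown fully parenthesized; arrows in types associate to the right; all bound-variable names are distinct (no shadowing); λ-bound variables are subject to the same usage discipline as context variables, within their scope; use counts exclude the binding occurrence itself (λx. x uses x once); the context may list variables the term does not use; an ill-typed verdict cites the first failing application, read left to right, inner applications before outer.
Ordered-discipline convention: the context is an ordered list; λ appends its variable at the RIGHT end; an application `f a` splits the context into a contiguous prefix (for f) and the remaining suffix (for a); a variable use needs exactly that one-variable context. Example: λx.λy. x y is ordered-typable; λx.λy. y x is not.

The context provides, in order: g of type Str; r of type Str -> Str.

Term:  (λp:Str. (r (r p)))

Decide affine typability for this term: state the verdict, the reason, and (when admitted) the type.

no — r ×2 used more than once (contraction)
counts: g ×0, r ×2, p (bound) ×1
uses in reading order: r, r, p
typing: well-typed at Str -> Str
all disciplines: ordered ✗ · linear ✗ · affine ✗ · relevant ✗ · unrestricted ✓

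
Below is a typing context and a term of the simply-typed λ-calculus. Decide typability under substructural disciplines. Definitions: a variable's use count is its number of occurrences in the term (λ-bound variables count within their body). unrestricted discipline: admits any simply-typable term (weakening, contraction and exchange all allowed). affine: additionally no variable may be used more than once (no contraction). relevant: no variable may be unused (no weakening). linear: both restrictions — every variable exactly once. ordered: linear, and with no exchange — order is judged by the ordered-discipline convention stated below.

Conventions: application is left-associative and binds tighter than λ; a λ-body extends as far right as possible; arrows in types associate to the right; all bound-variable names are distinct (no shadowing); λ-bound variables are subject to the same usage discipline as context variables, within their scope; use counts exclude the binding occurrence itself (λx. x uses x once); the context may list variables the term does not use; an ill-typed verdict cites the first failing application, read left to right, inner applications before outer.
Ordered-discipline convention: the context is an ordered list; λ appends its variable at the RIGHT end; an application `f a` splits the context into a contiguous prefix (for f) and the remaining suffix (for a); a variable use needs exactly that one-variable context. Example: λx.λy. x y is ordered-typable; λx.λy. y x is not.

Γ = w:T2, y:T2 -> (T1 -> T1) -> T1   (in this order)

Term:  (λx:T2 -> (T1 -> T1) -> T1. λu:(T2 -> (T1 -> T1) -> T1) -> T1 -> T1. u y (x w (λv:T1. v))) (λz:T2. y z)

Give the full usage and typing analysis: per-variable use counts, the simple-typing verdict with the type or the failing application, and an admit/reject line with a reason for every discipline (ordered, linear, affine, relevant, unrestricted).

usage: w: 1×; y: 2×; x (λ-bound): 1×; u (λ-bound): 1×; v (λ-bound): 1×; z (λ-bound): 1×
uses in reading order: u, y, x, w, v, y, z
typing: well-typed at ((T2 -> (T1 -> T1) -> T1) -> T1 -> T1) -> T1
ordered: ✗ — repeated use of y ×2
linear: ✗ — repeated use of y ×2
affine: ✗ — repeated use of y ×2
relevant: ✓ — w, y, x, u, v, z: all used, weakening unneeded
unrestricted: ✓ — simply typable at ((T2 -> (T1 -> T1) -> T1) -> T1 -> T1) -> T1; W, C, E all held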